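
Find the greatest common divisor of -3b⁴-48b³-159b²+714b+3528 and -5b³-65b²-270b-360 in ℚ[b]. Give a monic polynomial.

b+6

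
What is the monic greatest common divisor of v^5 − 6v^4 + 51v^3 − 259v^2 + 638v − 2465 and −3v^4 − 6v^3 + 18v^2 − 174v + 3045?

Repeated division with remainder:
  v^5 − 6v^4 + 51v^3 − 259v^2 + 638v − 2465 = (−(1/3)v + 8/3)(−3v^4 − 6v^3 + 18v^2 − 174v + 3045) + (73v^3 − 365v^2 + 2117v − 10585)
  −3v^4 − 6v^3 + 18v^2 − 174v + 3045 = (−(3/73)v − 21/73)(73v^3 − 365v^2 + 2117v − 10585) + (0)
Last nonzero remainder: 73v^3 − 365v^2 + 2117v − 10585. Dividing through by 73 gives the monic gcd v^3 − 5v^2 + 29v − 145.

v^3 − 5v^2 + 29v − 145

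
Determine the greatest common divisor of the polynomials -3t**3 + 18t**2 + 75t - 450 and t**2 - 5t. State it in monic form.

t - 5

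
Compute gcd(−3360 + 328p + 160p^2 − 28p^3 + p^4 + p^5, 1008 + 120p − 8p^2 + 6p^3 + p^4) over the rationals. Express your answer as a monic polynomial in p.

168 − 8p + p^3

Repeated division with remainder:
  p^5 + p^4 − 28p^3 + 160p^2 + 328p − 3360 = (p − 5)(p^4 + 6p^3 − 8p^2 + 120p + 1008) + (10p^3 − 80p + 1680)
  p^4 + 6p^3 − 8p^2 + 120p + 1008 = ((1/10)p + 3/5)(10p^3 − 80p + 1680) + (0)
Last nonzero remainder: 10p^3 − 80p + 1680. Dividing through by 10 gives the monic gcd p^3 − 8p + 168.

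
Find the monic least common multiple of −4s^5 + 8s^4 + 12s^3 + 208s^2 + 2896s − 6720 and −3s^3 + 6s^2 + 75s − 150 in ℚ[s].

s^6 − 7s^5 + 7s^4 − 37s^3 − 464s^2 + 5300s − 8400

Apply the Euclidean algorithm:
  −4s^5 + 8s^4 + 12s^3 + 208s^2 + 2896s − 6720 = ((4/3)s^2 + 88/3)(−3s^3 + 6s^2 + 75s − 150) + (232s^2 + 696s − 2320)
  −3s^3 + 6s^2 + 75s − 150 = (−(3/232)s + 15/232)(232s^2 + 696s − 2320) + (0)
Last nonzero remainder: 232s^2 + 696s − 2320. Dividing through by 232 gives the monic gcd s^2 + 3s − 10.
Then lcm(f, g) = f·g / gcd(f, g); expanding and making the result monic gives the answer.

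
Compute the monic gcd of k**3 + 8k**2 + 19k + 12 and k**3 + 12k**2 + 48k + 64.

By polynomial division,
  k**3 + 8k**2 + 19k + 12 = (k**3 + 12k**2 + 48k + 64) + (-4k**2 - 29k - 52)
  k**3 + 12k**2 + 48k + 64 = (-(1/4)k - 19/16)(-4k**2 - 29k - 52) + ((9/16)k + 9/4)
  -4k**2 - 29k - 52 = (-(64/9)k - 208/9)((9/16)k + 9/4) + (0)
Last nonzero remainder: (9/16)k + 9/4. Dividing through by 9/16 gives the monic gcd k + 4.

k + 4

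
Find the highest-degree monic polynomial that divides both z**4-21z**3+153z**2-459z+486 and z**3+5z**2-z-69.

By polynomial division,
  z**4-21z**3+153z**2-459z+486 = (z-26)(z**3+5z**2-z-69) + (284z**2-416z-1308)
  z**3+5z**2-z-69 = ((1/284)z+459/20164)(284z**2-416z-1308) + ((65912/5041)z-197736/5041)
  284z**2-416z-1308 = ((357911/16478)z+549469/16478)((65912/5041)z-197736/5041) + (0)
Last nonzero remainder: (65912/5041)z-197736/5041. Dividing through by 65912/5041 gives the monic gcd z-3.

z-3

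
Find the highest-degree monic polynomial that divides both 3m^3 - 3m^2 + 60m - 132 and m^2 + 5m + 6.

1

Euclidean algorithm in ℚ[m]:
  3m^3 - 3m^2 + 60m - 132 = (3m - 18)(m^2 + 5m + 6) + (132m - 24)
  m^2 + 5m + 6 = ((1/132)m + 19/484)(132m - 24) + (840/121)
  132m - 24 = ((1331/70)m - 121/35)(840/121) + (0)
The last nonzero remainder is the constant 840/121, so the polynomials are coprime and gcd = 1.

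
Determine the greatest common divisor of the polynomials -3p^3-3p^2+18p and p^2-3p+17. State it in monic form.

Euclidean algorithm in ℚ[p]:
  -3p^3-3p^2+18p = (-3p-12)(p^2-3p+17) + (33p+204)
  p^2-3p+17 = ((1/33)p-101/363)(33p+204) + (8925/121)
  33p+204 = ((1331/2975)p+484/175)(8925/121) + (0)
The last nonzero remainder is the constant 8925/121, so the polynomials are coprime and gcd = 1.

1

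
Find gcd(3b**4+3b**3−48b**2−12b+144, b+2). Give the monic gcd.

b+2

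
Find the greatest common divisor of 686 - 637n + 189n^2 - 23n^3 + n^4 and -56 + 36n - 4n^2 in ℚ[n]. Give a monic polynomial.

14 - 9n + n^2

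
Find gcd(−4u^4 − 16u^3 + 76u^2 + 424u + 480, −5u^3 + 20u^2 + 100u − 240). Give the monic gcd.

u + 4

Apply the Euclidean algorithm:
  −4u^4 − 16u^3 + 76u^2 + 424u + 480 = ((4/5)u + 32/5)(−5u^3 + 20u^2 + 100u − 240) + (−132u^2 − 24u + 2016)
  −5u^3 + 20u^2 + 100u − 240 = ((5/132)u − 115/726)(−132u^2 − 24u + 2016) + ((2400/121)u + 9600/121)
  −132u^2 − 24u + 2016 = (−(1331/200)u + 2541/100)((2400/121)u + 9600/121) + (0)
Last nonzero remainder: (2400/121)u + 9600/121. Dividing through by 2400/121 gives the monic gcd u + 4.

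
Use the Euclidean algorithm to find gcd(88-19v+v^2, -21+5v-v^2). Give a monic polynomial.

1

Repeated division with remainder:
  v^2-19v+88 = (-1)(-v^2+5v-21) + (-14v+67)
  -v^2+5v-21 = ((1/14)v-3/196)(-14v+67) + (-3915/196)
  -14v+67 = ((2744/3915)v-13132/3915)(-3915/196) + (0)
The last nonzero remainder is the constant -3915/196, so the polynomials are coprime and gcd = 1.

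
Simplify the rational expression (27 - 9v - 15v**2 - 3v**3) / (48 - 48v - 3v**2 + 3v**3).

(-9 - 6v - v**2)/(-16 + v**2)

By polynomial division,
  -3v**3 - 15v**2 - 9v + 27 = (-1)(3v**3 - 3v**2 - 48v + 48) + (-18v**2 - 57v + 75)
  3v**3 - 3v**2 - 48v + 48 = (-(1/6)v + 25/36)(-18v**2 - 57v + 75) + ((49/12)v - 49/12)
  -18v**2 - 57v + 75 = (-(216/49)v - 900/49)((49/12)v - 49/12) + (0)
Last nonzero remainder: (49/12)v - 49/12. Dividing through by 49/12 gives the monic gcd v - 1.
Cancel v - 1 from numerator and denominator to get the reduced form.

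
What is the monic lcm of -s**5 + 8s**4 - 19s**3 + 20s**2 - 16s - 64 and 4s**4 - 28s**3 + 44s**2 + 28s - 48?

s**7 - 12s**6 + 54s**5 - 120s**4 + 153s**3 - 60s**2 - 208s + 192

Euclidean algorithm in ℚ[s]:
  -s**5 + 8s**4 - 19s**3 + 20s**2 - 16s - 64 = (-(1/4)s + 1/4)(4s**4 - 28s**3 + 44s**2 + 28s - 48) + (-s**3 + 16s**2 - 35s - 52)
  4s**4 - 28s**3 + 44s**2 + 28s - 48 = (-4s - 36)(-s**3 + 16s**2 - 35s - 52) + (480s**2 - 1440s - 1920)
  -s**3 + 16s**2 - 35s - 52 = (-(1/480)s + 13/480)(480s**2 - 1440s - 1920) + (0)
Last nonzero remainder: 480s**2 - 1440s - 1920. Dividing through by 480 gives the monic gcd s**2 - 3s - 4.
Then lcm(f, g) = f·g / gcd(f, g); expanding and making the result monic gives the answer.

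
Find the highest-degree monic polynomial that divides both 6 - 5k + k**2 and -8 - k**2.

1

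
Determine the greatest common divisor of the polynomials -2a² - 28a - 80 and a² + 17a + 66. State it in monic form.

1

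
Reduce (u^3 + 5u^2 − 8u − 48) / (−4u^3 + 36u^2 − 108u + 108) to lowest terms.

Apply the Euclidean algorithm:
  u^3 + 5u^2 − 8u − 48 = (−1/4)(−4u^3 + 36u^2 − 108u + 108) + (14u^2 − 35u − 21)
  −4u^3 + 36u^2 − 108u + 108 = (−(2/7)u + 13/7)(14u^2 − 35u − 21) + (−49u + 147)
  14u^2 − 35u − 21 = (−(2/7)u − 1/7)(−49u + 147) + (0)
Last nonzero remainder: −49u + 147. Dividing through by −49 gives the monic gcd u − 3.
Cancel u − 3 from numerator and denominator to get the reduced form.

(−u^2 − 8u − 16)/(4u^2 − 24u + 36)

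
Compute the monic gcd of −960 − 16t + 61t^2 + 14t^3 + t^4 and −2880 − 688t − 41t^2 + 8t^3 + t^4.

320 + 112t + 17t^2 + t^3

Apply the Euclidean algorithm:
  t^4 + 14t^3 + 61t^2 − 16t − 960 = (t^4 + 8t^3 − 41t^2 − 688t − 2880) + (6t^3 + 102t^2 + 672t + 1920)
  t^4 + 8t^3 − 41t^2 − 688t − 2880 = ((1/6)t − 3/2)(6t^3 + 102t^2 + 672t + 1920) + (0)
Last nonzero remainder: 6t^3 + 102t^2 + 672t + 1920. Dividing through by 6 gives the monic gcd t^3 + 17t^2 + 112t + 320.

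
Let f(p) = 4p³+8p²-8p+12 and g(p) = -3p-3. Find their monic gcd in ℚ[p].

1

By polynomial division,
  4p³+8p²-8p+12 = (-(4/3)p²-(4/3)p+4)(-3p-3) + (24)
  -3p-3 = (-(1/8)p-1/8)(24) + (0)
The last nonzero remainder is the constant 24, so the polynomials are coprime and gcd = 1.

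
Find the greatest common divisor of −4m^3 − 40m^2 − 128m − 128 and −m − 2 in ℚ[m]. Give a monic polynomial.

m + 2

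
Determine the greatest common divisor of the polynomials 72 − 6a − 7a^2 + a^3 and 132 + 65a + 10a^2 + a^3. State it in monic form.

3 + a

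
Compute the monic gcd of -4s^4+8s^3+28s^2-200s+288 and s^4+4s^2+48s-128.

s^2+2s-8

Euclidean algorithm in ℚ[s]:
  -4s^4+8s^3+28s^2-200s+288 = (-4)(s^4+4s^2+48s-128) + (8s^3+44s^2-8s-224)
  s^4+4s^2+48s-128 = ((1/8)s-11/16)(8s^3+44s^2-8s-224) + ((141/4)s^2+(141/2)s-282)
  8s^3+44s^2-8s-224 = ((32/141)s+112/141)((141/4)s^2+(141/2)s-282) + (0)
Last nonzero remainder: (141/4)s^2+(141/2)s-282. Dividing through by 141/4 gives the monic gcd s^2+2s-8.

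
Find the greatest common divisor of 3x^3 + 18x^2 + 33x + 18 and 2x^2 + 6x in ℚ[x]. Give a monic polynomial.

x + 3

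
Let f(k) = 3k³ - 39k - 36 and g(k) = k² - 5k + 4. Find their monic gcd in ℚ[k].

k - 4

Euclidean algorithm in ℚ[k]:
  3k³ - 39k - 36 = (3k + 15)(k² - 5k + 4) + (24k - 96)
  k² - 5k + 4 = ((1/24)k - 1/24)(24k - 96) + (0)
Last nonzero remainder: 24k - 96. Dividing through by 24 gives the monic gcd k - 4.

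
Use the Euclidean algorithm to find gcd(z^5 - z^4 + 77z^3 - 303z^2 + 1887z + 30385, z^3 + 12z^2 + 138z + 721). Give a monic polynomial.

Repeated division with remainder:
  z^5 - z^4 + 77z^3 - 303z^2 + 1887z + 30385 = (z^2 - 13z + 95)(z^3 + 12z^2 + 138z + 721) + (-370z^2 - 1850z - 38110)
  z^3 + 12z^2 + 138z + 721 = (-(1/370)z - 7/370)(-370z^2 - 1850z - 38110) + (0)
Last nonzero remainder: -370z^2 - 1850z - 38110. Dividing through by -370 gives the monic gcd z^2 + 5z + 103.

z^2 + 5z + 103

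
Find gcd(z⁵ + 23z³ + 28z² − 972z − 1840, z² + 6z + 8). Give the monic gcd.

z² + 6z + 8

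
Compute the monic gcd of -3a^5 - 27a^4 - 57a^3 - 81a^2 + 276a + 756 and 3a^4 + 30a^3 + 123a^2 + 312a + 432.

a^2 + 2a + 9

By polynomial division,
  -3a^5 - 27a^4 - 57a^3 - 81a^2 + 276a + 756 = (-a + 1)(3a^4 + 30a^3 + 123a^2 + 312a + 432) + (36a^3 + 108a^2 + 396a + 324)
  3a^4 + 30a^3 + 123a^2 + 312a + 432 = ((1/12)a + 7/12)(36a^3 + 108a^2 + 396a + 324) + (27a^2 + 54a + 243)
  36a^3 + 108a^2 + 396a + 324 = ((4/3)a + 4/3)(27a^2 + 54a + 243) + (0)
Last nonzero remainder: 27a^2 + 54a + 243. Dividing through by 27 gives the monic gcd a^2 + 2a + 9.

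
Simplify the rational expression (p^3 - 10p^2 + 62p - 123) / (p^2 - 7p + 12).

(p^2 - 7p + 41)/(p - 4)

By polynomial division,
  p^3 - 10p^2 + 62p - 123 = (p - 3)(p^2 - 7p + 12) + (29p - 87)
  p^2 - 7p + 12 = ((1/29)p - 4/29)(29p - 87) + (0)
Last nonzero remainder: 29p - 87. Dividing through by 29 gives the monic gcd p - 3.
Cancel p - 3 from numerator and denominator to get the reduced form.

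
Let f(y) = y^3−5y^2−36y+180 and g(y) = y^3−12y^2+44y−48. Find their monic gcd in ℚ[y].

y−6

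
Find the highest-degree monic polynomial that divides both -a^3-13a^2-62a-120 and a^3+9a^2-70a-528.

a+6

Apply the Euclidean algorithm:
  -a^3-13a^2-62a-120 = (-1)(a^3+9a^2-70a-528) + (-4a^2-132a-648)
  a^3+9a^2-70a-528 = (-(1/4)a+6)(-4a^2-132a-648) + (560a+3360)
  -4a^2-132a-648 = (-(1/140)a-27/140)(560a+3360) + (0)
Last nonzero remainder: 560a+3360. Dividing through by 560 gives the monic gcd a+6.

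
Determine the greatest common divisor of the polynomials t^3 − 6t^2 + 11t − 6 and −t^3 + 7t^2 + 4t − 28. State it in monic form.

t − 2

Apply the Euclidean algorithm:
  t^3 − 6t^2 + 11t − 6 = (−1)(−t^3 + 7t^2 + 4t − 28) + (t^2 + 15t − 34)
  −t^3 + 7t^2 + 4t − 28 = (−t + 22)(t^2 + 15t − 34) + (−360t + 720)
  t^2 + 15t − 34 = (−(1/360)t − 17/360)(−360t + 720) + (0)
Last nonzero remainder: −360t + 720. Dividing through by −360 gives the monic gcd t − 2.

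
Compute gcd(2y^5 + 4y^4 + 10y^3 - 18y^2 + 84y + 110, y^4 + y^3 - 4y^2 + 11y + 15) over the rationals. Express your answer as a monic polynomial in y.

y^3 - 2y^2 + 2y + 5

Euclidean algorithm in ℚ[y]:
  2y^5 + 4y^4 + 10y^3 - 18y^2 + 84y + 110 = (2y + 2)(y^4 + y^3 - 4y^2 + 11y + 15) + (16y^3 - 32y^2 + 32y + 80)
  y^4 + y^3 - 4y^2 + 11y + 15 = ((1/16)y + 3/16)(16y^3 - 32y^2 + 32y + 80) + (0)
Last nonzero remainder: 16y^3 - 32y^2 + 32y + 80. Dividing through by 16 gives the monic gcd y^3 - 2y^2 + 2y + 5.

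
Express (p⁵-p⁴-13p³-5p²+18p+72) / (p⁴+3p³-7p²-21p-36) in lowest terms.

(p³-3p²-10p+24)/(p²+p-12)

Euclidean algorithm in ℚ[p]:
  p⁵-p⁴-13p³-5p²+18p+72 = (p-4)(p⁴+3p³-7p²-21p-36) + (6p³-12p²-30p-72)
  p⁴+3p³-7p²-21p-36 = ((1/6)p+5/6)(6p³-12p²-30p-72) + (8p²+16p+24)
  6p³-12p²-30p-72 = ((3/4)p-3)(8p²+16p+24) + (0)
Last nonzero remainder: 8p²+16p+24. Dividing through by 8 gives the monic gcd p²+2p+3.
Cancel p²+2p+3 from numerator and denominator to get the reduced form.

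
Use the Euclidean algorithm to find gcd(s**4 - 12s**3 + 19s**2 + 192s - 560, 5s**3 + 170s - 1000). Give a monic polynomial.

s - 4

Repeated division with remainder:
  s**4 - 12s**3 + 19s**2 + 192s - 560 = ((1/5)s - 12/5)(5s**3 + 170s - 1000) + (-15s**2 + 800s - 2960)
  5s**3 + 170s - 1000 = (-(1/3)s - 160/9)(-15s**2 + 800s - 2960) + ((120650/9)s - 482600/9)
  -15s**2 + 800s - 2960 = (-(27/24130)s + 666/12065)((120650/9)s - 482600/9) + (0)
Last nonzero remainder: (120650/9)s - 482600/9. Dividing through by 120650/9 gives the monic gcd s - 4.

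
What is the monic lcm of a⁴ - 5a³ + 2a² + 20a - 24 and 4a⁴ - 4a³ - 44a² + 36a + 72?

By polynomial division,
  a⁴ - 5a³ + 2a² + 20a - 24 = (1/4)(4a⁴ - 4a³ - 44a² + 36a + 72) + (-4a³ + 13a² + 11a - 42)
  4a⁴ - 4a³ - 44a² + 36a + 72 = (-a - 9/4)(-4a³ + 13a² + 11a - 42) + (-(15/4)a² + (75/4)a - 45/2)
  -4a³ + 13a² + 11a - 42 = ((16/15)a + 28/15)(-(15/4)a² + (75/4)a - 45/2) + (0)
Last nonzero remainder: -(15/4)a² + (75/4)a - 45/2. Dividing through by -15/4 gives the monic gcd a² - 5a + 6.
Then lcm(f, g) = f·g / gcd(f, g); expanding and making the result monic gives the answer.

a⁶ - a⁵ - 15a⁴ + 13a³ + 62a² - 36a - 72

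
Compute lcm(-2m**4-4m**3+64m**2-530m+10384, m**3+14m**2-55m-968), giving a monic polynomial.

m**5+13m**4-10m**3-87m**2-2277m-57112

Apply the Euclidean algorithm:
  -2m**4-4m**3+64m**2-530m+10384 = (-2m+24)(m**3+14m**2-55m-968) + (-382m**2-1146m+33616)
  m**3+14m**2-55m-968 = (-(1/382)m-11/382)(-382m**2-1146m+33616) + (0)
Last nonzero remainder: -382m**2-1146m+33616. Dividing through by -382 gives the monic gcd m**2+3m-88.
Then lcm(f, g) = f·g / gcd(f, g); expanding and making the result monic gives the answer.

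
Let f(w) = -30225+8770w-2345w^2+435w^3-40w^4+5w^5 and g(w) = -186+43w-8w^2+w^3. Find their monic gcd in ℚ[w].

Repeated division with remainder:
  5w^5-40w^4+435w^3-2345w^2+8770w-30225 = (5w^2+220)(w^3-8w^2+43w-186) + (345w^2-690w+10695)
  w^3-8w^2+43w-186 = ((1/345)w-2/115)(345w^2-690w+10695) + (0)
Last nonzero remainder: 345w^2-690w+10695. Dividing through by 345 gives the monic gcd w^2-2w+31.

31-2w+w^2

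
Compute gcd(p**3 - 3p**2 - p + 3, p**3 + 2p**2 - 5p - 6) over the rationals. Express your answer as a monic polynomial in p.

Repeated division with remainder:
  p**3 - 3p**2 - p + 3 = (p**3 + 2p**2 - 5p - 6) + (-5p**2 + 4p + 9)
  p**3 + 2p**2 - 5p - 6 = (-(1/5)p - 14/25)(-5p**2 + 4p + 9) + (-(24/25)p - 24/25)
  -5p**2 + 4p + 9 = ((125/24)p - 75/8)(-(24/25)p - 24/25) + (0)
Last nonzero remainder: -(24/25)p - 24/25. Dividing through by -24/25 gives the monic gcd p + 1.

p + 1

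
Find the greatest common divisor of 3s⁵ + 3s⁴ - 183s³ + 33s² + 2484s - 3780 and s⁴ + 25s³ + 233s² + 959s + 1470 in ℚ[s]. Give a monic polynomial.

s² + 12s + 35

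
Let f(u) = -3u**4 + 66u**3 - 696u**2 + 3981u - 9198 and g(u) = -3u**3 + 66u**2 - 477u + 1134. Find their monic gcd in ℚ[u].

u**2 - 13u + 42

Euclidean algorithm in ℚ[u]:
  -3u**4 + 66u**3 - 696u**2 + 3981u - 9198 = (u)(-3u**3 + 66u**2 - 477u + 1134) + (-219u**2 + 2847u - 9198)
  -3u**3 + 66u**2 - 477u + 1134 = ((1/73)u - 9/73)(-219u**2 + 2847u - 9198) + (0)
Last nonzero remainder: -219u**2 + 2847u - 9198. Dividing through by -219 gives the monic gcd u**2 - 13u + 42.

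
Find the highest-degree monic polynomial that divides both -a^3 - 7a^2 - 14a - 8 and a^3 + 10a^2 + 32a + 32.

Euclidean algorithm in ℚ[a]:
  -a^3 - 7a^2 - 14a - 8 = (-1)(a^3 + 10a^2 + 32a + 32) + (3a^2 + 18a + 24)
  a^3 + 10a^2 + 32a + 32 = ((1/3)a + 4/3)(3a^2 + 18a + 24) + (0)
Last nonzero remainder: 3a^2 + 18a + 24. Dividing through by 3 gives the monic gcd a^2 + 6a + 8.

a^2 + 6a + 8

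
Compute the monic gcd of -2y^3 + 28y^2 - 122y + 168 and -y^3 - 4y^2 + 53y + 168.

y - 7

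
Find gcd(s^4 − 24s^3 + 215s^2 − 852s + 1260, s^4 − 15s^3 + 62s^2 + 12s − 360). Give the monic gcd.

By polynomial division,
  s^4 − 24s^3 + 215s^2 − 852s + 1260 = (s^4 − 15s^3 + 62s^2 + 12s − 360) + (−9s^3 + 153s^2 − 864s + 1620)
  s^4 − 15s^3 + 62s^2 + 12s − 360 = (−(1/9)s − 2/9)(−9s^3 + 153s^2 − 864s + 1620) + (0)
Last nonzero remainder: −9s^3 + 153s^2 − 864s + 1620. Dividing through by −9 gives the monic gcd s^3 − 17s^2 + 96s − 180.

s^3 − 17s^2 + 96s − 180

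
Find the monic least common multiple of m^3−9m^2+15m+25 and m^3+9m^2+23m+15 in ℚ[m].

Euclidean algorithm in ℚ[m]:
  m^3−9m^2+15m+25 = (m^3+9m^2+23m+15) + (−18m^2−8m+10)
  m^3+9m^2+23m+15 = (−(1/18)m−77/162)(−18m^2−8m+10) + ((1600/81)m+1600/81)
  −18m^2−8m+10 = (−(729/800)m+81/160)((1600/81)m+1600/81) + (0)
Last nonzero remainder: (1600/81)m+1600/81. Dividing through by 1600/81 gives the monic gcd m+1.
Then lcm(f, g) = f·g / gcd(f, g); expanding and making the result monic gives the answer.

m^5−m^4−42m^3+10m^2+425m+375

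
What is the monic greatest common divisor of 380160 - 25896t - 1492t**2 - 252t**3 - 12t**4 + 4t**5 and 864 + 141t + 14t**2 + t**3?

96 + 5t + t**2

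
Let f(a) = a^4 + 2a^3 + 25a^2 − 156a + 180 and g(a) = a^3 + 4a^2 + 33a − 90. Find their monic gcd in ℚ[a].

a^3 + 4a^2 + 33a − 90

Euclidean algorithm in ℚ[a]:
  a^4 + 2a^3 + 25a^2 − 156a + 180 = (a − 2)(a^3 + 4a^2 + 33a − 90) + (0)
The last nonzero remainder a^3 + 4a^2 + 33a − 90 is already monic.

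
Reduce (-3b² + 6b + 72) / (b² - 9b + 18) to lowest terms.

(-3b - 12)/(b - 3)

Euclidean algorithm in ℚ[b]:
  -3b² + 6b + 72 = (-3)(b² - 9b + 18) + (-21b + 126)
  b² - 9b + 18 = (-(1/21)b + 1/7)(-21b + 126) + (0)
Last nonzero remainder: -21b + 126. Dividing through by -21 gives the monic gcd b - 6.
Cancel b - 6 from numerator and denominator to get the reduced form.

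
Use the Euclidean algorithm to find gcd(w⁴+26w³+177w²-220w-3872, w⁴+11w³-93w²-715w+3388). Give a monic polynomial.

Euclidean algorithm in ℚ[w]:
  w⁴+26w³+177w²-220w-3872 = (w⁴+11w³-93w²-715w+3388) + (15w³+270w²+495w-7260)
  w⁴+11w³-93w²-715w+3388 = ((1/15)w-7/15)(15w³+270w²+495w-7260) + (0)
Last nonzero remainder: 15w³+270w²+495w-7260. Dividing through by 15 gives the monic gcd w³+18w²+33w-484.

w³+18w²+33w-484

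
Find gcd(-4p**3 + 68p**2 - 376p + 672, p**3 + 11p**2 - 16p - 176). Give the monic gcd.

Apply the Euclidean algorithm:
  -4p**3 + 68p**2 - 376p + 672 = (-4)(p**3 + 11p**2 - 16p - 176) + (112p**2 - 440p - 32)
  p**3 + 11p**2 - 16p - 176 = ((1/112)p + 209/1568)(112p**2 - 440p - 32) + ((8415/196)p - 8415/49)
  112p**2 - 440p - 32 = ((21952/8415)p + 1568/8415)((8415/196)p - 8415/49) + (0)
Last nonzero remainder: (8415/196)p - 8415/49. Dividing through by 8415/196 gives the monic gcd p - 4.

p - 4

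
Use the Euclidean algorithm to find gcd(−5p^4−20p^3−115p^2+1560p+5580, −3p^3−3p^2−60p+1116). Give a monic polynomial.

Euclidean algorithm in ℚ[p]:
  −5p^4−20p^3−115p^2+1560p+5580 = ((5/3)p+5)(−3p^3−3p^2−60p+1116) + (0)
Last nonzero remainder: −3p^3−3p^2−60p+1116. Dividing through by −3 gives the monic gcd p^3+p^2+20p−372.

p^3+p^2+20p−372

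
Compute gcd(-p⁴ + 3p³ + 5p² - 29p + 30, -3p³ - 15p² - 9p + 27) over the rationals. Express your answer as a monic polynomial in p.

p + 3

By polynomial division,
  -p⁴ + 3p³ + 5p² - 29p + 30 = ((1/3)p - 8/3)(-3p³ - 15p² - 9p + 27) + (-32p² - 62p + 102)
  -3p³ - 15p² - 9p + 27 = ((3/32)p + 147/512)(-32p² - 62p + 102) + (-(195/256)p - 585/256)
  -32p² - 62p + 102 = ((8192/195)p - 8704/195)(-(195/256)p - 585/256) + (0)
Last nonzero remainder: -(195/256)p - 585/256. Dividing through by -195/256 gives the monic gcd p + 3.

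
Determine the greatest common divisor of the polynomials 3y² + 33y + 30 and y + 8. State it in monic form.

By polynomial division,
  3y² + 33y + 30 = (3y + 9)(y + 8) + (-42)
  y + 8 = (-(1/42)y - 4/21)(-42) + (0)
The last nonzero remainder is the constant -42, so the polynomials are coprime and gcd = 1.

1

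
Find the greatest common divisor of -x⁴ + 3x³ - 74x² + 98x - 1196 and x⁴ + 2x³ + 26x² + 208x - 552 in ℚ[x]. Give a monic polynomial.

x² - 2x + 46

Repeated division with remainder:
  -x⁴ + 3x³ - 74x² + 98x - 1196 = (-1)(x⁴ + 2x³ + 26x² + 208x - 552) + (5x³ - 48x² + 306x - 1748)
  x⁴ + 2x³ + 26x² + 208x - 552 = ((1/5)x + 58/25)(5x³ - 48x² + 306x - 1748) + ((1904/25)x² - (3808/25)x + 87584/25)
  5x³ - 48x² + 306x - 1748 = ((125/1904)x - 475/952)((1904/25)x² - (3808/25)x + 87584/25) + (0)
Last nonzero remainder: (1904/25)x² - (3808/25)x + 87584/25. Dividing through by 1904/25 gives the monic gcd x² - 2x + 46.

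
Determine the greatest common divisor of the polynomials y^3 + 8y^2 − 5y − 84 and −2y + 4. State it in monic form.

1

Euclidean algorithm in ℚ[y]:
  y^3 + 8y^2 − 5y − 84 = (−(1/2)y^2 − 5y − 15/2)(−2y + 4) + (−54)
  −2y + 4 = ((1/27)y − 2/27)(−54) + (0)
The last nonzero remainder is the constant −54, so the polynomials are coprime and gcd = 1.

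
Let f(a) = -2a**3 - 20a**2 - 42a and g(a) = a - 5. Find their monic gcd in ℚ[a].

Apply the Euclidean algorithm:
  -2a**3 - 20a**2 - 42a = (-2a**2 - 30a - 192)(a - 5) + (-960)
  a - 5 = (-(1/960)a + 1/192)(-960) + (0)
The last nonzero remainder is the constant -960, so the polynomials are coprime and gcd = 1.

1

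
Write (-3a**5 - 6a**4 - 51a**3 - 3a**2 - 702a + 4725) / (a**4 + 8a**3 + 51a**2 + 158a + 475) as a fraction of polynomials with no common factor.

(-3a**3 + 15a**2 - 81a + 189)/(a**2 + a + 19)

Euclidean algorithm in ℚ[a]:
  -3a**5 - 6a**4 - 51a**3 - 3a**2 - 702a + 4725 = (-3a + 18)(a**4 + 8a**3 + 51a**2 + 158a + 475) + (-42a**3 - 447a**2 - 2121a - 3825)
  a**4 + 8a**3 + 51a**2 + 158a + 475 = (-(1/42)a + 37/588)(-42a**3 - 447a**2 - 2121a - 3825) + ((5611/196)a**2 + (5611/28)a + 140275/196)
  -42a**3 - 447a**2 - 2121a - 3825 = (-(8232/5611)a - 29988/5611)((5611/196)a**2 + (5611/28)a + 140275/196) + (0)
Last nonzero remainder: (5611/196)a**2 + (5611/28)a + 140275/196. Dividing through by 5611/196 gives the monic gcd a**2 + 7a + 25.
Cancel a**2 + 7a + 25 from numerator and denominator to get the reduced form.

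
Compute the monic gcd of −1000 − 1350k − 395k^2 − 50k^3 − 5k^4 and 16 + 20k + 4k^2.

4 + 5k + k^2

Apply the Euclidean algorithm:
  −5k^4 − 50k^3 − 395k^2 − 1350k − 1000 = (−(5/4)k^2 − (25/4)k − 125/2)(4k^2 + 20k + 16) + (0)
Last nonzero remainder: 4k^2 + 20k + 16. Dividing through by 4 gives the monic gcd k^2 + 5k + 4.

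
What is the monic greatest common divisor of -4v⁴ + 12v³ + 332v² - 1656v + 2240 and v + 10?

v + 10

Apply the Euclidean algorithm:
  -4v⁴ + 12v³ + 332v² - 1656v + 2240 = (-4v³ + 52v² - 188v + 224)(v + 10) + (0)
The last nonzero remainder v + 10 is already monic.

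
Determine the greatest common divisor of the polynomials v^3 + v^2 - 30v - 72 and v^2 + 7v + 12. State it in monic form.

v^2 + 7v + 12

Repeated division with remainder:
  v^3 + v^2 - 30v - 72 = (v - 6)(v^2 + 7v + 12) + (0)
The last nonzero remainder v^2 + 7v + 12 is already monic.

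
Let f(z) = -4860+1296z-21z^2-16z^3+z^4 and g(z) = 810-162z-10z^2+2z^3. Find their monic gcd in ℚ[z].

-81+z^2

Euclidean algorithm in ℚ[z]:
  z^4-16z^3-21z^2+1296z-4860 = ((1/2)z-11/2)(2z^3-10z^2-162z+810) + (5z^2-405)
  2z^3-10z^2-162z+810 = ((2/5)z-2)(5z^2-405) + (0)
Last nonzero remainder: 5z^2-405. Dividing through by 5 gives the monic gcd z^2-81.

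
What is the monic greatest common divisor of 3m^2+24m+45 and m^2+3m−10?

m+5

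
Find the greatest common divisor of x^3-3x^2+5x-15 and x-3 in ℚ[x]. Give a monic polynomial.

x-3

Repeated division with remainder:
  x^3-3x^2+5x-15 = (x^2+5)(x-3) + (0)
The last nonzero remainder x-3 is already monic.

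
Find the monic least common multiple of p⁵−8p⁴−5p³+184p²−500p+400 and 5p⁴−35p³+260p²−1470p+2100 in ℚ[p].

p⁷−8p⁶+37p⁵−152p⁴−710p³+8128p²−21000p+16800

Repeated division with remainder:
  p⁵−8p⁴−5p³+184p²−500p+400 = ((1/5)p−1/5)(5p⁴−35p³+260p²−1470p+2100) + (−64p³+530p²−1214p+820)
  5p⁴−35p³+260p²−1470p+2100 = (−(5/64)p−205/2048)(−64p³+530p²−1214p+820) + ((223445/1024)p²−(1564115/1024)p+1117225/512)
  −64p³+530p²−1214p+820 = (−(65536/223445)p+83968/223445)((223445/1024)p²−(1564115/1024)p+1117225/512) + (0)
Last nonzero remainder: (223445/1024)p²−(1564115/1024)p+1117225/512. Dividing through by 223445/1024 gives the monic gcd p²−7p+10.
Then lcm(f, g) = f·g / gcd(f, g); expanding and making the result monic gives the answer.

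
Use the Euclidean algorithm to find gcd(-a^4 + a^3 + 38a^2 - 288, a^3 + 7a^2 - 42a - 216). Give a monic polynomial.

Repeated division with remainder:
  -a^4 + a^3 + 38a^2 - 288 = (-a + 8)(a^3 + 7a^2 - 42a - 216) + (-60a^2 + 120a + 1440)
  a^3 + 7a^2 - 42a - 216 = (-(1/60)a - 3/20)(-60a^2 + 120a + 1440) + (0)
Last nonzero remainder: -60a^2 + 120a + 1440. Dividing through by -60 gives the monic gcd a^2 - 2a - 24.

a^2 - 2a - 24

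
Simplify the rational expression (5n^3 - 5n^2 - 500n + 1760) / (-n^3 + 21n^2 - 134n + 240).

Euclidean algorithm in ℚ[n]:
  5n^3 - 5n^2 - 500n + 1760 = (-5)(-n^3 + 21n^2 - 134n + 240) + (100n^2 - 1170n + 2960)
  -n^3 + 21n^2 - 134n + 240 = (-(1/100)n + 93/1000)(100n^2 - 1170n + 2960) + ((441/100)n - 882/25)
  100n^2 - 1170n + 2960 = ((10000/441)n - 37000/441)((441/100)n - 882/25) + (0)
Last nonzero remainder: (441/100)n - 882/25. Dividing through by 441/100 gives the monic gcd n - 8.
Cancel n - 8 from numerator and denominator to get the reduced form.

(-5n^2 - 35n + 220)/(n^2 - 13n + 30)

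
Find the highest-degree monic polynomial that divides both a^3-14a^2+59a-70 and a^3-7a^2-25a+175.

a^2-12a+35

Apply the Euclidean algorithm:
  a^3-14a^2+59a-70 = (a^3-7a^2-25a+175) + (-7a^2+84a-245)
  a^3-7a^2-25a+175 = (-(1/7)a-5/7)(-7a^2+84a-245) + (0)
Last nonzero remainder: -7a^2+84a-245. Dividing through by -7 gives the monic gcd a^2-12a+35.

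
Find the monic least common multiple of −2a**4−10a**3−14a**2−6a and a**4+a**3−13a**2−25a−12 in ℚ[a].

Euclidean algorithm in ℚ[a]:
  −2a**4−10a**3−14a**2−6a = (−2)(a**4+a**3−13a**2−25a−12) + (−8a**3−40a**2−56a−24)
  a**4+a**3−13a**2−25a−12 = (−(1/8)a+1/2)(−8a**3−40a**2−56a−24) + (0)
Last nonzero remainder: −8a**3−40a**2−56a−24. Dividing through by −8 gives the monic gcd a**3+5a**2+7a+3.
Then lcm(f, g) = f·g / gcd(f, g); expanding and making the result monic gives the answer.

a**5+a**4−13a**3−25a**2−12a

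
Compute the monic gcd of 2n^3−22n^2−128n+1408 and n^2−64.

n^2−64

By polynomial division,
  2n^3−22n^2−128n+1408 = (2n−22)(n^2−64) + (0)
The last nonzero remainder n^2−64 is already monic.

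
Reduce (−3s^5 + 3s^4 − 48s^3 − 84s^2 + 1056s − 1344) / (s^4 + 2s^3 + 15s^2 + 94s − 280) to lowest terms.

Apply the Euclidean algorithm:
  −3s^5 + 3s^4 − 48s^3 − 84s^2 + 1056s − 1344 = (−3s + 9)(s^4 + 2s^3 + 15s^2 + 94s − 280) + (−21s^3 + 63s^2 − 630s + 1176)
  s^4 + 2s^3 + 15s^2 + 94s − 280 = (−(1/21)s − 5/21)(−21s^3 + 63s^2 − 630s + 1176) + (0)
Last nonzero remainder: −21s^3 + 63s^2 − 630s + 1176. Dividing through by −21 gives the monic gcd s^3 − 3s^2 + 30s − 56.
Cancel s^3 − 3s^2 + 30s − 56 from numerator and denominator to get the reduced form.

(−3s^2 − 6s + 24)/(s + 5)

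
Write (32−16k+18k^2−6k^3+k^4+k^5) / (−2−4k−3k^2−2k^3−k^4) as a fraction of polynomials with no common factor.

By polynomial division,
  k^5+k^4−6k^3+18k^2−16k+32 = (−k+1)(−k^4−2k^3−3k^2−4k−2) + (−7k^3+17k^2−14k+34)
  −k^4−2k^3−3k^2−4k−2 = ((1/7)k+31/49)(−7k^3+17k^2−14k+34) + (−(576/49)k^2−1152/49)
  −7k^3+17k^2−14k+34 = ((343/576)k−833/576)(−(576/49)k^2−1152/49) + (0)
Last nonzero remainder: −(576/49)k^2−1152/49. Dividing through by −576/49 gives the monic gcd k^2+2.
Cancel k^2+2 from numerator and denominator to get the reduced form.

(−16+8k−k^2−k^3)/(1+2k+k^2)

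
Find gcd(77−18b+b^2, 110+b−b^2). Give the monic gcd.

−11+b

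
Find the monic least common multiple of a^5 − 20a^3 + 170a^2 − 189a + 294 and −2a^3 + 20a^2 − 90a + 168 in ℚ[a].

Repeated division with remainder:
  a^5 − 20a^3 + 170a^2 − 189a + 294 = (−(1/2)a^2 − 5a − 35/2)(−2a^3 + 20a^2 − 90a + 168) + (154a^2 − 924a + 3234)
  −2a^3 + 20a^2 − 90a + 168 = (−(1/77)a + 4/77)(154a^2 − 924a + 3234) + (0)
Last nonzero remainder: 154a^2 − 924a + 3234. Dividing through by 154 gives the monic gcd a^2 − 6a + 21.
Then lcm(f, g) = f·g / gcd(f, g); expanding and making the result monic gives the answer.

a^6 − 4a^5 − 20a^4 + 250a^3 − 869a^2 + 1050a − 1176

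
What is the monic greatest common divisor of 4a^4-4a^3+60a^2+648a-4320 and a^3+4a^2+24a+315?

a^2-3a+45

By polynomial division,
  4a^4-4a^3+60a^2+648a-4320 = (4a-20)(a^3+4a^2+24a+315) + (44a^2-132a+1980)
  a^3+4a^2+24a+315 = ((1/44)a+7/44)(44a^2-132a+1980) + (0)
Last nonzero remainder: 44a^2-132a+1980. Dividing through by 44 gives the monic gcd a^2-3a+45.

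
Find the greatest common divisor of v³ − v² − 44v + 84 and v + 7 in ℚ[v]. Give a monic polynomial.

Apply the Euclidean algorithm:
  v³ − v² − 44v + 84 = (v² − 8v + 12)(v + 7) + (0)
The last nonzero remainder v + 7 is already monic.

v + 7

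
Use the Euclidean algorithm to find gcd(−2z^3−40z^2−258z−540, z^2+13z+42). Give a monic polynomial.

Apply the Euclidean algorithm:
  −2z^3−40z^2−258z−540 = (−2z−14)(z^2+13z+42) + (8z+48)
  z^2+13z+42 = ((1/8)z+7/8)(8z+48) + (0)
Last nonzero remainder: 8z+48. Dividing through by 8 gives the monic gcd z+6.

z+6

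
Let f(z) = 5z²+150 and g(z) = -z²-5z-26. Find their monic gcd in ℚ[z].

Apply the Euclidean algorithm:
  5z²+150 = (-5)(-z²-5z-26) + (-25z+20)
  -z²-5z-26 = ((1/25)z+29/125)(-25z+20) + (-766/25)
  -25z+20 = ((625/766)z-250/383)(-766/25) + (0)
The last nonzero remainder is the constant -766/25, so the polynomials are coprime and gcd = 1.

1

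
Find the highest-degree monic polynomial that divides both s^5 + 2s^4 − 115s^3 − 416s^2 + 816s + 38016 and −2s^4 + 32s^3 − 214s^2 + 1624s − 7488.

Euclidean algorithm in ℚ[s]:
  s^5 + 2s^4 − 115s^3 − 416s^2 + 816s + 38016 = (−(1/2)s − 9)(−2s^4 + 32s^3 − 214s^2 + 1624s − 7488) + (66s^3 − 1530s^2 + 11688s − 29376)
  −2s^4 + 32s^3 − 214s^2 + 1624s − 7488 = (−(1/33)s − 79/363)(66s^3 − 1530s^2 + 11688s − 29376) + (−(23328/121)s^2 + (396576/121)s − 1679616/121)
  66s^3 − 1530s^2 + 11688s − 29376 = (−(1331/3888)s + 2057/972)(−(23328/121)s^2 + (396576/121)s − 1679616/121) + (0)
Last nonzero remainder: −(23328/121)s^2 + (396576/121)s − 1679616/121. Dividing through by −23328/121 gives the monic gcd s^2 − 17s + 72.

s^2 − 17s + 72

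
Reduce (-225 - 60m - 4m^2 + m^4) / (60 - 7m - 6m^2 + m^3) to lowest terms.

By polynomial division,
  m^4 - 4m^2 - 60m - 225 = (m + 6)(m^3 - 6m^2 - 7m + 60) + (39m^2 - 78m - 585)
  m^3 - 6m^2 - 7m + 60 = ((1/39)m - 4/39)(39m^2 - 78m - 585) + (0)
Last nonzero remainder: 39m^2 - 78m - 585. Dividing through by 39 gives the monic gcd m^2 - 2m - 15.
Cancel m^2 - 2m - 15 from numerator and denominator to get the reduced form.

(15 + 2m + m^2)/(-4 + m)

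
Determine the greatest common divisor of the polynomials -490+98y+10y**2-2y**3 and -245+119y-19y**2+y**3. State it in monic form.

35-12y+y**2

By polynomial division,
  -2y**3+10y**2+98y-490 = (-2)(y**3-19y**2+119y-245) + (-28y**2+336y-980)
  y**3-19y**2+119y-245 = (-(1/28)y+1/4)(-28y**2+336y-980) + (0)
Last nonzero remainder: -28y**2+336y-980. Dividing through by -28 gives the monic gcd y**2-12y+35.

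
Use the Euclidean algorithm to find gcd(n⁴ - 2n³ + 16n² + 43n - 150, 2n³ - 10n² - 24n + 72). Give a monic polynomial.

n² + n - 6

Repeated division with remainder:
  n⁴ - 2n³ + 16n² + 43n - 150 = ((1/2)n + 3/2)(2n³ - 10n² - 24n + 72) + (43n² + 43n - 258)
  2n³ - 10n² - 24n + 72 = ((2/43)n - 12/43)(43n² + 43n - 258) + (0)
Last nonzero remainder: 43n² + 43n - 258. Dividing through by 43 gives the monic gcd n² + n - 6.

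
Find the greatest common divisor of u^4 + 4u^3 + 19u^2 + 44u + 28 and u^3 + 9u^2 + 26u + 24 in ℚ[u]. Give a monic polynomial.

u + 2

By polynomial division,
  u^4 + 4u^3 + 19u^2 + 44u + 28 = (u - 5)(u^3 + 9u^2 + 26u + 24) + (38u^2 + 150u + 148)
  u^3 + 9u^2 + 26u + 24 = ((1/38)u + 48/361)(38u^2 + 150u + 148) + ((780/361)u + 1560/361)
  38u^2 + 150u + 148 = ((6859/390)u + 13357/390)((780/361)u + 1560/361) + (0)
Last nonzero remainder: (780/361)u + 1560/361. Dividing through by 780/361 gives the monic gcd u + 2.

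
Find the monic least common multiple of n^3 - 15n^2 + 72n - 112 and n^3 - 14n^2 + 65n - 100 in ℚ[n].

Repeated division with remainder:
  n^3 - 15n^2 + 72n - 112 = (n^3 - 14n^2 + 65n - 100) + (-n^2 + 7n - 12)
  n^3 - 14n^2 + 65n - 100 = (-n + 7)(-n^2 + 7n - 12) + (4n - 16)
  -n^2 + 7n - 12 = (-(1/4)n + 3/4)(4n - 16) + (0)
Last nonzero remainder: 4n - 16. Dividing through by 4 gives the monic gcd n - 4.
Then lcm(f, g) = f·g / gcd(f, g); expanding and making the result monic gives the answer.

n^5 - 25n^4 + 247n^3 - 1207n^2 + 2920n - 2800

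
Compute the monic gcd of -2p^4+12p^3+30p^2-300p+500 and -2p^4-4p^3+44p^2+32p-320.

p^2-6p+10

By polynomial division,
  -2p^4+12p^3+30p^2-300p+500 = (-2p^4-4p^3+44p^2+32p-320) + (16p^3-14p^2-332p+820)
  -2p^4-4p^3+44p^2+32p-320 = (-(1/8)p-23/64)(16p^3-14p^2-332p+820) + (-(81/32)p^2+(243/16)p-405/16)
  16p^3-14p^2-332p+820 = (-(512/81)p-2624/81)(-(81/32)p^2+(243/16)p-405/16) + (0)
Last nonzero remainder: -(81/32)p^2+(243/16)p-405/16. Dividing through by -81/32 gives the monic gcd p^2-6p+10.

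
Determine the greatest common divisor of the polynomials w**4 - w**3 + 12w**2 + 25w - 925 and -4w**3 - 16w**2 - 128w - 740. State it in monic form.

w**3 + 4w**2 + 32w + 185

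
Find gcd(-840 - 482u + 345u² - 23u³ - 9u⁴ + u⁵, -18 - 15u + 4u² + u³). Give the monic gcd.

6 + 7u + u²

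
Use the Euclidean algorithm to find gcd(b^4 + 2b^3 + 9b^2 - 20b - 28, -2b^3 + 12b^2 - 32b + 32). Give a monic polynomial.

b - 2

Apply the Euclidean algorithm:
  b^4 + 2b^3 + 9b^2 - 20b - 28 = (-(1/2)b - 4)(-2b^3 + 12b^2 - 32b + 32) + (41b^2 - 132b + 100)
  -2b^3 + 12b^2 - 32b + 32 = (-(2/41)b + 228/1681)(41b^2 - 132b + 100) + (-(15496/1681)b + 30992/1681)
  41b^2 - 132b + 100 = (-(68921/15496)b + 42025/7748)(-(15496/1681)b + 30992/1681) + (0)
Last nonzero remainder: -(15496/1681)b + 30992/1681. Dividing through by -15496/1681 gives the monic gcd b - 2.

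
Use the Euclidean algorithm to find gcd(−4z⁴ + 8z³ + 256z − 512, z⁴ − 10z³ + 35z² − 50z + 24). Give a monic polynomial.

By polynomial division,
  −4z⁴ + 8z³ + 256z − 512 = (−4)(z⁴ − 10z³ + 35z² − 50z + 24) + (−32z³ + 140z² + 56z − 416)
  z⁴ − 10z³ + 35z² − 50z + 24 = (−(1/32)z + 45/256)(−32z³ + 140z² + 56z − 416) + ((777/64)z² − (2331/32)z + 777/8)
  −32z³ + 140z² + 56z − 416 = (−(2048/777)z − 3328/777)((777/64)z² − (2331/32)z + 777/8) + (0)
Last nonzero remainder: (777/64)z² − (2331/32)z + 777/8. Dividing through by 777/64 gives the monic gcd z² − 6z + 8.

z² − 6z + 8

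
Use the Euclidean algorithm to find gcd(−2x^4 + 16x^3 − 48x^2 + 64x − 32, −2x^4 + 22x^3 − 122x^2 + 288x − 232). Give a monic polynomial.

x^2 − 4x + 4

Euclidean algorithm in ℚ[x]:
  −2x^4 + 16x^3 − 48x^2 + 64x − 32 = (−2x^4 + 22x^3 − 122x^2 + 288x − 232) + (−6x^3 + 74x^2 − 224x + 200)
  −2x^4 + 22x^3 − 122x^2 + 288x − 232 = ((1/3)x + 4/9)(−6x^3 + 74x^2 − 224x + 200) + (−(722/9)x^2 + (2888/9)x − 2888/9)
  −6x^3 + 74x^2 − 224x + 200 = ((27/361)x − 225/361)(−(722/9)x^2 + (2888/9)x − 2888/9) + (0)
Last nonzero remainder: −(722/9)x^2 + (2888/9)x − 2888/9. Dividing through by −722/9 gives the monic gcd x^2 − 4x + 4.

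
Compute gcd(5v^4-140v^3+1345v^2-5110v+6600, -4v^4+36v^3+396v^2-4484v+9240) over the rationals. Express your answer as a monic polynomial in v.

Repeated division with remainder:
  5v^4-140v^3+1345v^2-5110v+6600 = (-5/4)(-4v^4+36v^3+396v^2-4484v+9240) + (-95v^3+1840v^2-10715v+18150)
  -4v^4+36v^3+396v^2-4484v+9240 = ((4/95)v+788/1805)(-95v^3+1840v^2-10715v+18150) + ((15840/361)v^2-(205920/361)v+475200/361)
  -95v^3+1840v^2-10715v+18150 = (-(6859/3168)v+3971/288)((15840/361)v^2-(205920/361)v+475200/361) + (0)
Last nonzero remainder: (15840/361)v^2-(205920/361)v+475200/361. Dividing through by 15840/361 gives the monic gcd v^2-13v+30.

v^2-13v+30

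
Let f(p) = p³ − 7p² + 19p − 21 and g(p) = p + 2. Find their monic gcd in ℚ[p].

1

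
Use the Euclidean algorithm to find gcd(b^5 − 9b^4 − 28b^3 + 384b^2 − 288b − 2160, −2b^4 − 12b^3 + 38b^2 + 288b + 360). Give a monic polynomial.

b^3 + 3b^2 − 28b − 60

By polynomial division,
  b^5 − 9b^4 − 28b^3 + 384b^2 − 288b − 2160 = (−(1/2)b + 15/2)(−2b^4 − 12b^3 + 38b^2 + 288b + 360) + (81b^3 + 243b^2 − 2268b − 4860)
  −2b^4 − 12b^3 + 38b^2 + 288b + 360 = (−(2/81)b − 2/27)(81b^3 + 243b^2 − 2268b − 4860) + (0)
Last nonzero remainder: 81b^3 + 243b^2 − 2268b − 4860. Dividing through by 81 gives the monic gcd b^3 + 3b^2 − 28b − 60.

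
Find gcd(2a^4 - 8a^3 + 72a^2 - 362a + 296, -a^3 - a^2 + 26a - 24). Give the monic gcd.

a^2 - 5a + 4

Apply the Euclidean algorithm:
  2a^4 - 8a^3 + 72a^2 - 362a + 296 = (-2a + 10)(-a^3 - a^2 + 26a - 24) + (134a^2 - 670a + 536)
  -a^3 - a^2 + 26a - 24 = (-(1/134)a - 3/67)(134a^2 - 670a + 536) + (0)
Last nonzero remainder: 134a^2 - 670a + 536. Dividing through by 134 gives the monic gcd a^2 - 5a + 4.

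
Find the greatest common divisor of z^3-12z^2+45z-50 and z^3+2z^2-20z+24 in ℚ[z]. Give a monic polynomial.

Repeated division with remainder:
  z^3-12z^2+45z-50 = (z^3+2z^2-20z+24) + (-14z^2+65z-74)
  z^3+2z^2-20z+24 = (-(1/14)z-93/196)(-14z^2+65z-74) + ((1089/196)z-1089/98)
  -14z^2+65z-74 = (-(2744/1089)z+7252/1089)((1089/196)z-1089/98) + (0)
Last nonzero remainder: (1089/196)z-1089/98. Dividing through by 1089/196 gives the monic gcd z-2.

z-2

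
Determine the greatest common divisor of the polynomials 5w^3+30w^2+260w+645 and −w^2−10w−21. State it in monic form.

Apply the Euclidean algorithm:
  5w^3+30w^2+260w+645 = (−5w+20)(−w^2−10w−21) + (355w+1065)
  −w^2−10w−21 = (−(1/355)w−7/355)(355w+1065) + (0)
Last nonzero remainder: 355w+1065. Dividing through by 355 gives the monic gcd w+3.

w+3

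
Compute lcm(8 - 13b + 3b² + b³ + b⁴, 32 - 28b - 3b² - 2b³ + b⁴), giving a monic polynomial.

-32 + 60b - 25b² - b³ - 3b⁴ + b⁵

Euclidean algorithm in ℚ[b]:
  b⁴ + b³ + 3b² - 13b + 8 = (b⁴ - 2b³ - 3b² - 28b + 32) + (3b³ + 6b² + 15b - 24)
  b⁴ - 2b³ - 3b² - 28b + 32 = ((1/3)b - 4/3)(3b³ + 6b² + 15b - 24) + (0)
Last nonzero remainder: 3b³ + 6b² + 15b - 24. Dividing through by 3 gives the monic gcd b³ + 2b² + 5b - 8.
Then lcm(f, g) = f·g / gcd(f, g); expanding and making the result monic gives the answer.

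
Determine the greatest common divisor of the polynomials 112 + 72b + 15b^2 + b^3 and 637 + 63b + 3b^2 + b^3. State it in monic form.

7 + b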